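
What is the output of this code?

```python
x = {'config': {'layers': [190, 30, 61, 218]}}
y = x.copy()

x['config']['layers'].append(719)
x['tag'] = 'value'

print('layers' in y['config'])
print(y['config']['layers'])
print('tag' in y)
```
True
[190, 30, 61, 218, 719]
False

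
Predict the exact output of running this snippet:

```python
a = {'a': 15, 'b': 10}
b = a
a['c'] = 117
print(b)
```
{'a': 15, 'b': 10, 'c': 117}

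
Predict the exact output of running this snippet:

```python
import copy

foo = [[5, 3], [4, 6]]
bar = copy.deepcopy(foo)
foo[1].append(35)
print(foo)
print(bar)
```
[[5, 3], [4, 6, 35]]
[[5, 3], [4, 6]]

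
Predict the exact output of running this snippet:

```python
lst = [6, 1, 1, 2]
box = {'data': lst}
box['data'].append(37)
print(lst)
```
[6, 1, 1, 2, 37]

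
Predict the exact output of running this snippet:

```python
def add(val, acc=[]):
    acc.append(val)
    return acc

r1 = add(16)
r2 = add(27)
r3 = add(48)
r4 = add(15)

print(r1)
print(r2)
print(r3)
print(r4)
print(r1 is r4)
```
[16, 27, 48, 15]
[16, 27, 48, 15]
[16, 27, 48, 15]
[16, 27, 48, 15]
True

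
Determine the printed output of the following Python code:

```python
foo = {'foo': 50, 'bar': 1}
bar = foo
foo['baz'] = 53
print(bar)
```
{'foo': 50, 'bar': 1, 'baz': 53}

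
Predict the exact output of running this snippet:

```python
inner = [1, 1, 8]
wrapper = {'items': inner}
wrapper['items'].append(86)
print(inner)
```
[1, 1, 8, 86]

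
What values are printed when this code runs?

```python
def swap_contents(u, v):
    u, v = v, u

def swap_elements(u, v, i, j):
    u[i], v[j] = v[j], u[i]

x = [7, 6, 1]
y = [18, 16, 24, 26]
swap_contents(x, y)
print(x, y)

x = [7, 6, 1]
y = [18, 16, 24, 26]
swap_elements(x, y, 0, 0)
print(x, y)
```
[7, 6, 1] [18, 16, 24, 26]
[18, 6, 1] [7, 16, 24, 26]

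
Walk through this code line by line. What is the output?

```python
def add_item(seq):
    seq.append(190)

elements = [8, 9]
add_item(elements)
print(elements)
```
[8, 9, 190]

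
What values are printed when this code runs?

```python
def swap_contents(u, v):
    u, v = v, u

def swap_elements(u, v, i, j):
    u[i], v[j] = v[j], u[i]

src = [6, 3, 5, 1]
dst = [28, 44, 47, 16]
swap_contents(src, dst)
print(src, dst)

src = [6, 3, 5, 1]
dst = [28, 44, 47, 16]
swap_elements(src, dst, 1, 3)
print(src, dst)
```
[6, 3, 5, 1] [28, 44, 47, 16]
[6, 16, 5, 1] [28, 44, 47, 3]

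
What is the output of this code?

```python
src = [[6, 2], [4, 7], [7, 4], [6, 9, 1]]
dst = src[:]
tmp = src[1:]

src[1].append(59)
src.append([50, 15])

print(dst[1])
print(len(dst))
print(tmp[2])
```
[4, 7, 59]
4
[6, 9, 1]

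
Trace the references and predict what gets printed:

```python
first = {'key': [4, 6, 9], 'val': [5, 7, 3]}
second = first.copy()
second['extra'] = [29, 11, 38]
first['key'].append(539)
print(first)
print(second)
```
{'key': [4, 6, 9, 539], 'val': [5, 7, 3]}
{'key': [4, 6, 9, 539], 'val': [5, 7, 3], 'extra': [29, 11, 38]}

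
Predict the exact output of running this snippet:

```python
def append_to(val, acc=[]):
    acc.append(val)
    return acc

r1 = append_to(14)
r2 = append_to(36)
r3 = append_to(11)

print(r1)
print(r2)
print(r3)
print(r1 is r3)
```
[14, 36, 11]
[14, 36, 11]
[14, 36, 11]
True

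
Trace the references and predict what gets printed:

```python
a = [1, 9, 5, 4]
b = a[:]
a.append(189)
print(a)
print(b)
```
[1, 9, 5, 4, 189]
[1, 9, 5, 4]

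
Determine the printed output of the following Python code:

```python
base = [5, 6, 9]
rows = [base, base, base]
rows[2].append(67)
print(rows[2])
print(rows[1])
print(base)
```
[5, 6, 9, 67]
[5, 6, 9, 67]
[5, 6, 9, 67]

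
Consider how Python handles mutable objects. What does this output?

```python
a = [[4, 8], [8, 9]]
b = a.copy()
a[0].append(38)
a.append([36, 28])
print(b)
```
[[4, 8, 38], [8, 9]]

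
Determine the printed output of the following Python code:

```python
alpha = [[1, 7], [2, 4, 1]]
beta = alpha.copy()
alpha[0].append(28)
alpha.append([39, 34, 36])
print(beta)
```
[[1, 7, 28], [2, 4, 1]]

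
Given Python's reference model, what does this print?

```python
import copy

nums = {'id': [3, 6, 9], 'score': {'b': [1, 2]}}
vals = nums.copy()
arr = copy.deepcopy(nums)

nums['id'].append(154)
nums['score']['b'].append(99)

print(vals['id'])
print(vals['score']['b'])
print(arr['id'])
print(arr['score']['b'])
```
[3, 6, 9, 154]
[1, 2, 99]
[3, 6, 9]
[1, 2]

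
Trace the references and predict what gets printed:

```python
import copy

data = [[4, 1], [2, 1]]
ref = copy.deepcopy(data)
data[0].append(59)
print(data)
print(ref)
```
[[4, 1, 59], [2, 1]]
[[4, 1], [2, 1]]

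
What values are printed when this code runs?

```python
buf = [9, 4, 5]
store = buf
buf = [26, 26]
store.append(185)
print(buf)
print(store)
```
[26, 26]
[9, 4, 5, 185]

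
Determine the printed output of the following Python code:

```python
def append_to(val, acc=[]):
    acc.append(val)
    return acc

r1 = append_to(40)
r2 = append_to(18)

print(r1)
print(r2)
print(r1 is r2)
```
[40, 18]
[40, 18]
True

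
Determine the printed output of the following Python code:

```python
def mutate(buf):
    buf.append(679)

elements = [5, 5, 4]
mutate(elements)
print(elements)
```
[5, 5, 4, 679]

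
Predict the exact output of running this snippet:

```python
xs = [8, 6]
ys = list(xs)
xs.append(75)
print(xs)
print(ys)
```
[8, 6, 75]
[8, 6]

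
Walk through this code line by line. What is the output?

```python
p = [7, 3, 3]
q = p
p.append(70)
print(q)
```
[7, 3, 3, 70]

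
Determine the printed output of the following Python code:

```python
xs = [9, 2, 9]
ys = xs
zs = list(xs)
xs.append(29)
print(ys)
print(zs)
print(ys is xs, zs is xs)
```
[9, 2, 9, 29]
[9, 2, 9]
True False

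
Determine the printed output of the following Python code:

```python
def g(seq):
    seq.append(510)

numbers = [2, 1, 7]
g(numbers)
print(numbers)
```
[2, 1, 7, 510]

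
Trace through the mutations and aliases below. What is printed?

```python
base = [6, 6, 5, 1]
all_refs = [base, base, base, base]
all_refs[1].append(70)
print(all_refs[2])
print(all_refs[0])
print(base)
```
[6, 6, 5, 1, 70]
[6, 6, 5, 1, 70]
[6, 6, 5, 1, 70]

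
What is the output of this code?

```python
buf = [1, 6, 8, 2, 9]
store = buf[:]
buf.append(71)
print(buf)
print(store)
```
[1, 6, 8, 2, 9, 71]
[1, 6, 8, 2, 9]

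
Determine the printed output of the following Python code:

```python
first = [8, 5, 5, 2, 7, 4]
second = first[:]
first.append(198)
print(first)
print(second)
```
[8, 5, 5, 2, 7, 4, 198]
[8, 5, 5, 2, 7, 4]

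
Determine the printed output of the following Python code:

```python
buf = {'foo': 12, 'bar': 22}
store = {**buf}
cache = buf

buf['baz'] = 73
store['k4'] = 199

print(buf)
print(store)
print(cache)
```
{'foo': 12, 'bar': 22, 'baz': 73}
{'foo': 12, 'bar': 22, 'k4': 199}
{'foo': 12, 'bar': 22, 'baz': 73}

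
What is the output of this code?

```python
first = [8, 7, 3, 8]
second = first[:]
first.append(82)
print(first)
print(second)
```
[8, 7, 3, 8, 82]
[8, 7, 3, 8]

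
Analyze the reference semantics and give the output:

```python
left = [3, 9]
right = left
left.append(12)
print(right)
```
[3, 9, 12]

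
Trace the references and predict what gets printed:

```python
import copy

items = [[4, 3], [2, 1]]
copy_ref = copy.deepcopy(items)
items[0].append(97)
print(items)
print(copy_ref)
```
[[4, 3, 97], [2, 1]]
[[4, 3], [2, 1]]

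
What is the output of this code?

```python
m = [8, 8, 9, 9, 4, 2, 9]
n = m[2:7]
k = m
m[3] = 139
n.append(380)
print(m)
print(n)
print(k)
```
[8, 8, 9, 139, 4, 2, 9]
[9, 9, 4, 2, 9, 380]
[8, 8, 9, 139, 4, 2, 9]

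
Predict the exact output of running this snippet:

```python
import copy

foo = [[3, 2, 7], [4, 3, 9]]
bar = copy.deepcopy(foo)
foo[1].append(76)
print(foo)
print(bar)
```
[[3, 2, 7], [4, 3, 9, 76]]
[[3, 2, 7], [4, 3, 9]]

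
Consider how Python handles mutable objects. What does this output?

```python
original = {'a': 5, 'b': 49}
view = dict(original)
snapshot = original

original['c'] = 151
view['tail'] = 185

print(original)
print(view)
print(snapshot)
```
{'a': 5, 'b': 49, 'c': 151}
{'a': 5, 'b': 49, 'tail': 185}
{'a': 5, 'b': 49, 'c': 151}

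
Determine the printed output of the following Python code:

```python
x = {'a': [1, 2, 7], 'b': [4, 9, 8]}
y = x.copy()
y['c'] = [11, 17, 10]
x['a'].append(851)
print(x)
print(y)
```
{'a': [1, 2, 7, 851], 'b': [4, 9, 8]}
{'a': [1, 2, 7, 851], 'b': [4, 9, 8], 'c': [11, 17, 10]}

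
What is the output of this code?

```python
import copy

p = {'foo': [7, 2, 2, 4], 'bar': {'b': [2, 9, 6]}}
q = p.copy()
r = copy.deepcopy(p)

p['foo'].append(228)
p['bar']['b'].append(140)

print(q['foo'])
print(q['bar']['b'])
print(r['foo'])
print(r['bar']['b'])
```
[7, 2, 2, 4, 228]
[2, 9, 6, 140]
[7, 2, 2, 4]
[2, 9, 6]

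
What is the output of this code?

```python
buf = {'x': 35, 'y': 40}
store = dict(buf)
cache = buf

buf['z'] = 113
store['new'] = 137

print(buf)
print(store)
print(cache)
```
{'x': 35, 'y': 40, 'z': 113}
{'x': 35, 'y': 40, 'new': 137}
{'x': 35, 'y': 40, 'z': 113}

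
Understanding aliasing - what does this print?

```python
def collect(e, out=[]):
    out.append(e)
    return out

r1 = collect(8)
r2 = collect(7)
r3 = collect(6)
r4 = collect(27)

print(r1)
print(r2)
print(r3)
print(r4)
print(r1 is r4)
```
[8, 7, 6, 27]
[8, 7, 6, 27]
[8, 7, 6, 27]
[8, 7, 6, 27]
True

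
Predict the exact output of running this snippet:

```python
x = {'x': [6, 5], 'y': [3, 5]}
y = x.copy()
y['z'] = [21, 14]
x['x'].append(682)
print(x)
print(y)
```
{'x': [6, 5, 682], 'y': [3, 5]}
{'x': [6, 5, 682], 'y': [3, 5], 'z': [21, 14]}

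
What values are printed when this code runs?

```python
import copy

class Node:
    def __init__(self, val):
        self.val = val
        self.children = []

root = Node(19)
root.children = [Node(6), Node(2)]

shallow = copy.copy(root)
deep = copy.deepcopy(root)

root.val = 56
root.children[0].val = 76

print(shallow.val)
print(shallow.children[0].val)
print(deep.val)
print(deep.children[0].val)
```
19
76
19
6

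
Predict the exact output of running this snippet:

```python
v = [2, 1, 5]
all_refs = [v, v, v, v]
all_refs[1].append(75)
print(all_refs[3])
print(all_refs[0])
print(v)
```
[2, 1, 5, 75]
[2, 1, 5, 75]
[2, 1, 5, 75]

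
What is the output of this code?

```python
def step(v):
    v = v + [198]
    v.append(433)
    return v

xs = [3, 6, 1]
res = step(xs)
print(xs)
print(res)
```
[3, 6, 1]
[3, 6, 1, 198, 433]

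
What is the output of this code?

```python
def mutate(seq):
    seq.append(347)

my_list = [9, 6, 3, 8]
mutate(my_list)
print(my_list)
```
[9, 6, 3, 8, 347]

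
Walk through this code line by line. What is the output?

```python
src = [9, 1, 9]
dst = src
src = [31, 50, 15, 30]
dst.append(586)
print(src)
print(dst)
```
[31, 50, 15, 30]
[9, 1, 9, 586]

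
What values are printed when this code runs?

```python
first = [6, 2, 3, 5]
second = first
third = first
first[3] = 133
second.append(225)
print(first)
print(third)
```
[6, 2, 3, 133, 225]
[6, 2, 3, 133, 225]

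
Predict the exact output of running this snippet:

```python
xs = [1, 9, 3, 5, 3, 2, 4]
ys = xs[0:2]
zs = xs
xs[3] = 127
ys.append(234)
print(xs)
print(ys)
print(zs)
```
[1, 9, 3, 127, 3, 2, 4]
[1, 9, 234]
[1, 9, 3, 127, 3, 2, 4]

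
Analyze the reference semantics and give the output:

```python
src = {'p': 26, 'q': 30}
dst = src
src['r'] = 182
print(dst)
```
{'p': 26, 'q': 30, 'r': 182}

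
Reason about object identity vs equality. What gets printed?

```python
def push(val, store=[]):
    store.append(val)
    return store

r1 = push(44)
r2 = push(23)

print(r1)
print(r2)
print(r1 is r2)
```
[44, 23]
[44, 23]
True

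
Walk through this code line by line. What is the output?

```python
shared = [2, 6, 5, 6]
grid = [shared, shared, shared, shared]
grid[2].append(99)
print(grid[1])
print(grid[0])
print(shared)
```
[2, 6, 5, 6, 99]
[2, 6, 5, 6, 99]
[2, 6, 5, 6, 99]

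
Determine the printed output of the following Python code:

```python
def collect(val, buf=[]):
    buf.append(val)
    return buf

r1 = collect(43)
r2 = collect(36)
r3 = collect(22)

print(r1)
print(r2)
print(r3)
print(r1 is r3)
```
[43, 36, 22]
[43, 36, 22]
[43, 36, 22]
True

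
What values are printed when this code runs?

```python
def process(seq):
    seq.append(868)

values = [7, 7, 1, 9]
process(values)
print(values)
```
[7, 7, 1, 9, 868]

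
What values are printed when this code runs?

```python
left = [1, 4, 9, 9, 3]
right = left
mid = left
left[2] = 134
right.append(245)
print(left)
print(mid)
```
[1, 4, 134, 9, 3, 245]
[1, 4, 134, 9, 3, 245]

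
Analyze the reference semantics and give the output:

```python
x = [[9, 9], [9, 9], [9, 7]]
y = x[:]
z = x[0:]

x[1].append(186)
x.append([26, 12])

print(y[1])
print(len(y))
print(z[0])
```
[9, 9, 186]
3
[9, 9]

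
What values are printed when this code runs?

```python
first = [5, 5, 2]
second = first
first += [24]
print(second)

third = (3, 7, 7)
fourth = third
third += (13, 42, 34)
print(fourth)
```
[5, 5, 2, 24]
(3, 7, 7)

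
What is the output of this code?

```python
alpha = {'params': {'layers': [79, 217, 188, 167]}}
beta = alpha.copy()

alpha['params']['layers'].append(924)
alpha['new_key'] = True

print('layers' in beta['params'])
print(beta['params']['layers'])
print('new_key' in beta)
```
True
[79, 217, 188, 167, 924]
False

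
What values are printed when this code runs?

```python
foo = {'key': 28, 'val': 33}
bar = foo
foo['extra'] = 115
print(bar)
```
{'key': 28, 'val': 33, 'extra': 115}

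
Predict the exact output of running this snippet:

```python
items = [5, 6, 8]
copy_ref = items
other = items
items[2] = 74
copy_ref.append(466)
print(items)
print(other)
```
[5, 6, 74, 466]
[5, 6, 74, 466]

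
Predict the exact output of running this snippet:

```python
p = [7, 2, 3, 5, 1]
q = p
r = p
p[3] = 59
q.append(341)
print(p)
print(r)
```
[7, 2, 3, 59, 1, 341]
[7, 2, 3, 59, 1, 341]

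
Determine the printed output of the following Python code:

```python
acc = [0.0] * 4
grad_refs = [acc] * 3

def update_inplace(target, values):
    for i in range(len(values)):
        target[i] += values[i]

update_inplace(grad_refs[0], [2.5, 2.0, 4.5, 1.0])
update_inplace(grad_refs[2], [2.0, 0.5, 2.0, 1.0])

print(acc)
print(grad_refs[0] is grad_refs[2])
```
[4.5, 2.5, 6.5, 2.0]
True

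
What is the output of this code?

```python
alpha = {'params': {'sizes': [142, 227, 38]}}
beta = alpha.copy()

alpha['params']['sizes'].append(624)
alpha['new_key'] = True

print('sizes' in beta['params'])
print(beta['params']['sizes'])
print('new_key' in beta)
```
True
[142, 227, 38, 624]
False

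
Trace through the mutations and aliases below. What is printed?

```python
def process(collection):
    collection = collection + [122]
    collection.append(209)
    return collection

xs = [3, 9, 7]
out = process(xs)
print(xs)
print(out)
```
[3, 9, 7]
[3, 9, 7, 122, 209]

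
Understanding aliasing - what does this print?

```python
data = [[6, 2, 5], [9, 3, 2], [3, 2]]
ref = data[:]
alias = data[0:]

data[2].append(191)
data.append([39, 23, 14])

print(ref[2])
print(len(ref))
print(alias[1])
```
[3, 2, 191]
3
[9, 3, 2]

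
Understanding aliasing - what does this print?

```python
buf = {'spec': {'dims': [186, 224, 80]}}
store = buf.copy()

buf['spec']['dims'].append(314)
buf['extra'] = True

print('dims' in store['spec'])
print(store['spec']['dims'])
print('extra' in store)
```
True
[186, 224, 80, 314]
False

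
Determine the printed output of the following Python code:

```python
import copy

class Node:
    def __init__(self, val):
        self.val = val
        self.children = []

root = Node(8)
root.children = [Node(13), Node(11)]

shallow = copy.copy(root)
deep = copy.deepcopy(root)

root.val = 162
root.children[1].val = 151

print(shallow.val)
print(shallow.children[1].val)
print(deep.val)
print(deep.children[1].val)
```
8
151
8
11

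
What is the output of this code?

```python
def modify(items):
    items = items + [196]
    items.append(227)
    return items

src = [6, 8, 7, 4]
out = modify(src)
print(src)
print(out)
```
[6, 8, 7, 4]
[6, 8, 7, 4, 196, 227]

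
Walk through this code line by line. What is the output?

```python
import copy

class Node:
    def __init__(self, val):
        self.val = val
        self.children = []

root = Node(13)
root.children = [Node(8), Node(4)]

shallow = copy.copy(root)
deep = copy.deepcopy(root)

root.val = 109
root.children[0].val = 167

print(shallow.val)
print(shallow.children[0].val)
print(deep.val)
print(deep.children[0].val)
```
13
167
13
8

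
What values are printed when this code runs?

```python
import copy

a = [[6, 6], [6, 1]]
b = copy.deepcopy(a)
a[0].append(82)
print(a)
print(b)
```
[[6, 6, 82], [6, 1]]
[[6, 6], [6, 1]]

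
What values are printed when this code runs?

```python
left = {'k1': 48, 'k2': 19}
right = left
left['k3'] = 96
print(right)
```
{'k1': 48, 'k2': 19, 'k3': 96}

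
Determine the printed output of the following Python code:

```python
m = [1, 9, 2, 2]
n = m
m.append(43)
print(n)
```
[1, 9, 2, 2, 43]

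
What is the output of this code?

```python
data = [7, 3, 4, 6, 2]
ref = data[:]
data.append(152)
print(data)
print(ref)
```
[7, 3, 4, 6, 2, 152]
[7, 3, 4, 6, 2]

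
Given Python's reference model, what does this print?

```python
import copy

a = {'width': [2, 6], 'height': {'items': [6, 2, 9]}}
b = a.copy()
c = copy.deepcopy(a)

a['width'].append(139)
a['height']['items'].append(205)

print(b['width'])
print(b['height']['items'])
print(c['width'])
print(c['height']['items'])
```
[2, 6, 139]
[6, 2, 9, 205]
[2, 6]
[6, 2, 9]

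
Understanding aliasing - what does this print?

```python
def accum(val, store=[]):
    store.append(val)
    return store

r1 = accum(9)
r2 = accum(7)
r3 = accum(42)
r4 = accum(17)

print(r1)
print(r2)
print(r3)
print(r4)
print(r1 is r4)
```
[9, 7, 42, 17]
[9, 7, 42, 17]
[9, 7, 42, 17]
[9, 7, 42, 17]
True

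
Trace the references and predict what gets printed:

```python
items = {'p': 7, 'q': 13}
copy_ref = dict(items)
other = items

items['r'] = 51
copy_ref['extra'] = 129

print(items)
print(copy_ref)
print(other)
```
{'p': 7, 'q': 13, 'r': 51}
{'p': 7, 'q': 13, 'extra': 129}
{'p': 7, 'q': 13, 'r': 51}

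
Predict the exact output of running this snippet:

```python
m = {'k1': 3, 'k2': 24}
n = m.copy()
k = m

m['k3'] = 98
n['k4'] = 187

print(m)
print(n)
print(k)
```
{'k1': 3, 'k2': 24, 'k3': 98}
{'k1': 3, 'k2': 24, 'k4': 187}
{'k1': 3, 'k2': 24, 'k3': 98}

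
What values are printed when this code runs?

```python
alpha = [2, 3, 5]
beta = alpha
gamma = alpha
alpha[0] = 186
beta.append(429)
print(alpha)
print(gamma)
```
[186, 3, 5, 429]
[186, 3, 5, 429]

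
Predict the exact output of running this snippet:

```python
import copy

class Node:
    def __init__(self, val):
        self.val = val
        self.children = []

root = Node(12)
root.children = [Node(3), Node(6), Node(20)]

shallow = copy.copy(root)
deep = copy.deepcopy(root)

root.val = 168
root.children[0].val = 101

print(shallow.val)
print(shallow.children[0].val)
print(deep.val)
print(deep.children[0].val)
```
12
101
12
3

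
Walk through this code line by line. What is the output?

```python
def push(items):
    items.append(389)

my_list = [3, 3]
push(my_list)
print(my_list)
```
[3, 3, 389]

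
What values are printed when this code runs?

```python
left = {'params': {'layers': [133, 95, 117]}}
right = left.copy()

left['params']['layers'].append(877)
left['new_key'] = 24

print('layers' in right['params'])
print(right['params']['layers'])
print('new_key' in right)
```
True
[133, 95, 117, 877]
False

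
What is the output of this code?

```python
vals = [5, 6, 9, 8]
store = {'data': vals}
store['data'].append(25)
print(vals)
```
[5, 6, 9, 8, 25]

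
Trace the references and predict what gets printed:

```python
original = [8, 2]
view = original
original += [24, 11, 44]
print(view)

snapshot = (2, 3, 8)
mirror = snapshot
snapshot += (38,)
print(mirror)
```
[8, 2, 24, 11, 44]
(2, 3, 8)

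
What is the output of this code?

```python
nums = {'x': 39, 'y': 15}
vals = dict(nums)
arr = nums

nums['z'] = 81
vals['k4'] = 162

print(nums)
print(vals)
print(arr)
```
{'x': 39, 'y': 15, 'z': 81}
{'x': 39, 'y': 15, 'k4': 162}
{'x': 39, 'y': 15, 'z': 81}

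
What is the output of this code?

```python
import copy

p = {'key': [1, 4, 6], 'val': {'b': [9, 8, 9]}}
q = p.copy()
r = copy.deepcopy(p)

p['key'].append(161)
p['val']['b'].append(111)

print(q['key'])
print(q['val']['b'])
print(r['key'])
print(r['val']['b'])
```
[1, 4, 6, 161]
[9, 8, 9, 111]
[1, 4, 6]
[9, 8, 9]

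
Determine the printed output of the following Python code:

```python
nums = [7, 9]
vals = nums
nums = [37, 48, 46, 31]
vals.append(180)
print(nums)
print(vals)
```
[37, 48, 46, 31]
[7, 9, 180]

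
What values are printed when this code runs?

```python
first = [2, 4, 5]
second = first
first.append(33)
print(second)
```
[2, 4, 5, 33]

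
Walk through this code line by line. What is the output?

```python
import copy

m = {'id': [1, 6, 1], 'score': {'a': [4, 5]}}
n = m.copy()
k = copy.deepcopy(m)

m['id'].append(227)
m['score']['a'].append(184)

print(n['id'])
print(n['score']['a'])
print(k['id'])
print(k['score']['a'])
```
[1, 6, 1, 227]
[4, 5, 184]
[1, 6, 1]
[4, 5]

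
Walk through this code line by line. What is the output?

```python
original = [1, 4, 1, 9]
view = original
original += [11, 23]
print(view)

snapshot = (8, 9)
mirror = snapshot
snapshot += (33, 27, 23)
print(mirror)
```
[1, 4, 1, 9, 11, 23]
(8, 9)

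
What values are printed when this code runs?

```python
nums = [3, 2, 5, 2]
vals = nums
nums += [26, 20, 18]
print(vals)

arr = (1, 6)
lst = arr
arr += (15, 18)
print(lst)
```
[3, 2, 5, 2, 26, 20, 18]
(1, 6)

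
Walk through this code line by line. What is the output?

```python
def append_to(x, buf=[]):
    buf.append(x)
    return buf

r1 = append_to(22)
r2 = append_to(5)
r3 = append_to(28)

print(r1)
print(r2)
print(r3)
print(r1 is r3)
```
[22, 5, 28]
[22, 5, 28]
[22, 5, 28]
True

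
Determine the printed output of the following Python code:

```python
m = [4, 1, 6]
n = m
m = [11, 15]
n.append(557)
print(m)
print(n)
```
[11, 15]
[4, 1, 6, 557]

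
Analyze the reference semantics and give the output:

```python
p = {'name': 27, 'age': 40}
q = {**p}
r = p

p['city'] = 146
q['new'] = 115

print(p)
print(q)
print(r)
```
{'name': 27, 'age': 40, 'city': 146}
{'name': 27, 'age': 40, 'new': 115}
{'name': 27, 'age': 40, 'city': 146}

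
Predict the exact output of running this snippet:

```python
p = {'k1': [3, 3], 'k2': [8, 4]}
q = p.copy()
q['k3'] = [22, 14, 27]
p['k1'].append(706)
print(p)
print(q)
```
{'k1': [3, 3, 706], 'k2': [8, 4]}
{'k1': [3, 3, 706], 'k2': [8, 4], 'k3': [22, 14, 27]}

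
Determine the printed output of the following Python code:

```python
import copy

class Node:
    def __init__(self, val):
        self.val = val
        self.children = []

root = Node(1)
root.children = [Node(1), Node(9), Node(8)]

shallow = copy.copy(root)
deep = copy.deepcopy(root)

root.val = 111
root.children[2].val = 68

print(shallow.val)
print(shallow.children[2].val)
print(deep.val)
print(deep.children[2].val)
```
1
68
1
8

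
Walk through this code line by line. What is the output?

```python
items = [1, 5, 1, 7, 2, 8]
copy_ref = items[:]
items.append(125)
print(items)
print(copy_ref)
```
[1, 5, 1, 7, 2, 8, 125]
[1, 5, 1, 7, 2, 8]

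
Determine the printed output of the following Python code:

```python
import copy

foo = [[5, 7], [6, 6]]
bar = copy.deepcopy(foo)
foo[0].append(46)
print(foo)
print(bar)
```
[[5, 7, 46], [6, 6]]
[[5, 7], [6, 6]]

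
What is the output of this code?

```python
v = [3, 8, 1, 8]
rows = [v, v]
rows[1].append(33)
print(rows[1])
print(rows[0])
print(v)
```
[3, 8, 1, 8, 33]
[3, 8, 1, 8, 33]
[3, 8, 1, 8, 33]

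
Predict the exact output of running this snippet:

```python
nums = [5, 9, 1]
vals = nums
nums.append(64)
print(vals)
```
[5, 9, 1, 64]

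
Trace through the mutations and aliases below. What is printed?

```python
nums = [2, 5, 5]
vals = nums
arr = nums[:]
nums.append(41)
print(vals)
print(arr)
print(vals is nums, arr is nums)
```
[2, 5, 5, 41]
[2, 5, 5]
True False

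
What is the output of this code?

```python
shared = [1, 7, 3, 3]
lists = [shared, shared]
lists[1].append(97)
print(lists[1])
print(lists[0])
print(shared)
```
[1, 7, 3, 3, 97]
[1, 7, 3, 3, 97]
[1, 7, 3, 3, 97]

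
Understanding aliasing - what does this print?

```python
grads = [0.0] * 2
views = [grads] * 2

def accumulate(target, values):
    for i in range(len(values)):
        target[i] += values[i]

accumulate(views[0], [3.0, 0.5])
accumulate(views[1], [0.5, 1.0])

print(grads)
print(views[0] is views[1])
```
[3.5, 1.5]
True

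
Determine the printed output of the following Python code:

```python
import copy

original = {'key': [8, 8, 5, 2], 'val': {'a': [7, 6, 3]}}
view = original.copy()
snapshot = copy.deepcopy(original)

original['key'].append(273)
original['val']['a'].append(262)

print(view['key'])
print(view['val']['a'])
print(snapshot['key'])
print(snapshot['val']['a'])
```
[8, 8, 5, 2, 273]
[7, 6, 3, 262]
[8, 8, 5, 2]
[7, 6, 3]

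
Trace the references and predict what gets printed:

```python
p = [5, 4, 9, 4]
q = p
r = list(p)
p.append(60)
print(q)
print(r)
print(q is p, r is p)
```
[5, 4, 9, 4, 60]
[5, 4, 9, 4]
True False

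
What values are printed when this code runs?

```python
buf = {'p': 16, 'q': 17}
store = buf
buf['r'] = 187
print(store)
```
{'p': 16, 'q': 17, 'r': 187}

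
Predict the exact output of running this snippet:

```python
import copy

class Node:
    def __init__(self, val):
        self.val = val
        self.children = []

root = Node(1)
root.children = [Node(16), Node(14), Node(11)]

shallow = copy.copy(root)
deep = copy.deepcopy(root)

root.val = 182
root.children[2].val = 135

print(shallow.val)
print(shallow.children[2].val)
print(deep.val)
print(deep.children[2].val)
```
1
135
1
11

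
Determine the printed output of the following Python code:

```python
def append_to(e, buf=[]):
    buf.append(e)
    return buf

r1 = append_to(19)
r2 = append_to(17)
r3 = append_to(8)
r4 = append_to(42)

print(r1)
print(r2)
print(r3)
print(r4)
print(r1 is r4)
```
[19, 17, 8, 42]
[19, 17, 8, 42]
[19, 17, 8, 42]
[19, 17, 8, 42]
True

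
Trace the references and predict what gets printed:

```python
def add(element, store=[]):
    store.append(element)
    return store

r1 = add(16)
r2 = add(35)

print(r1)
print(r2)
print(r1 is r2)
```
[16, 35]
[16, 35]
True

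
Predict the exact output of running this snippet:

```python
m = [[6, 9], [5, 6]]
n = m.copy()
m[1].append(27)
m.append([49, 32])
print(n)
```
[[6, 9], [5, 6, 27]]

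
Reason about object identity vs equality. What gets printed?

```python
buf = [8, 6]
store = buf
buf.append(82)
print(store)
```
[8, 6, 82]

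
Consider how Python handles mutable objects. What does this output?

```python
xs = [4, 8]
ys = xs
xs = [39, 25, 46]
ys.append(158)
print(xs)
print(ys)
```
[39, 25, 46]
[4, 8, 158]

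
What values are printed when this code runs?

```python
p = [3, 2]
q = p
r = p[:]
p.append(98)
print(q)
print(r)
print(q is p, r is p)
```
[3, 2, 98]
[3, 2]
True False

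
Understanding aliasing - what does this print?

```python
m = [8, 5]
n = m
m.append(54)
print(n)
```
[8, 5, 54]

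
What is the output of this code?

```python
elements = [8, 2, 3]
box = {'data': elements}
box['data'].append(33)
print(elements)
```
[8, 2, 3, 33]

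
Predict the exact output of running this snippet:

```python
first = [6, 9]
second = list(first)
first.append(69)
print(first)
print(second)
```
[6, 9, 69]
[6, 9]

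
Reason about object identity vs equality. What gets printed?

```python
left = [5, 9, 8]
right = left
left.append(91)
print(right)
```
[5, 9, 8, 91]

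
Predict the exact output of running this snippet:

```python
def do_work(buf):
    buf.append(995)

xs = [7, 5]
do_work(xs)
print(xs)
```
[7, 5, 995]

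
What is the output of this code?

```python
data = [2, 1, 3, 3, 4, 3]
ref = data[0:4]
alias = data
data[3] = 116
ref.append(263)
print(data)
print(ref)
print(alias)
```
[2, 1, 3, 116, 4, 3]
[2, 1, 3, 3, 263]
[2, 1, 3, 116, 4, 3]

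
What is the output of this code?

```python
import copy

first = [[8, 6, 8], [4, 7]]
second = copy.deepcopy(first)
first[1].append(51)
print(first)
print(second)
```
[[8, 6, 8], [4, 7, 51]]
[[8, 6, 8], [4, 7]]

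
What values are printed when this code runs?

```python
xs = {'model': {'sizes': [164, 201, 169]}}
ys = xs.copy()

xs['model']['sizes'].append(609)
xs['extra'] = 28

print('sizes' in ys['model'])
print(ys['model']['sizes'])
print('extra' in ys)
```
True
[164, 201, 169, 609]
False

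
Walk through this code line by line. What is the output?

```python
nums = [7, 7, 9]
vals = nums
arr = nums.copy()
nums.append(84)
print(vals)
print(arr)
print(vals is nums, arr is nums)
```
[7, 7, 9, 84]
[7, 7, 9]
True False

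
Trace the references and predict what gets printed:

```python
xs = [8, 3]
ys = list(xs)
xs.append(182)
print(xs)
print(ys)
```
[8, 3, 182]
[8, 3]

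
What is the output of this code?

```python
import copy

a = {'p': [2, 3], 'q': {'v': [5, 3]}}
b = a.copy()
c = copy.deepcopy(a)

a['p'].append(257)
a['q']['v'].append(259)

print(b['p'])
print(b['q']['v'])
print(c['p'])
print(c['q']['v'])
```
[2, 3, 257]
[5, 3, 259]
[2, 3]
[5, 3]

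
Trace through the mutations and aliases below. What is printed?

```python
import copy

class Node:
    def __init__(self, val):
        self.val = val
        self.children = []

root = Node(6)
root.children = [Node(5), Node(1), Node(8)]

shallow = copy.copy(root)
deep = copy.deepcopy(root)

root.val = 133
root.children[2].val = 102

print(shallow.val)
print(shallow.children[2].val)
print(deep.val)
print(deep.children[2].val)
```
6
102
6
8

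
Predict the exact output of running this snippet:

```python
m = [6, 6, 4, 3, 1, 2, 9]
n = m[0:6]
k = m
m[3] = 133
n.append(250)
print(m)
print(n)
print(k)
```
[6, 6, 4, 133, 1, 2, 9]
[6, 6, 4, 3, 1, 2, 250]
[6, 6, 4, 133, 1, 2, 9]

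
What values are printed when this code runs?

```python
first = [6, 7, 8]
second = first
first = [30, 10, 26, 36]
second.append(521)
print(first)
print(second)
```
[30, 10, 26, 36]
[6, 7, 8, 521]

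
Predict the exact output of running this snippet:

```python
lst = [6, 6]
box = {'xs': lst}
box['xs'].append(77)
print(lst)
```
[6, 6, 77]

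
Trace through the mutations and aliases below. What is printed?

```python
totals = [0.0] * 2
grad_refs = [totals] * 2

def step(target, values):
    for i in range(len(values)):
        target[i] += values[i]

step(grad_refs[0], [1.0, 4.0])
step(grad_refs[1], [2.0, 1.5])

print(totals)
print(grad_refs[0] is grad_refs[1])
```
[3.0, 5.5]
True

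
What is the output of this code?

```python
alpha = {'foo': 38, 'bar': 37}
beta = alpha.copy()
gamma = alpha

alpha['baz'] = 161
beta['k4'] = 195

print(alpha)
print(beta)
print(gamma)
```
{'foo': 38, 'bar': 37, 'baz': 161}
{'foo': 38, 'bar': 37, 'k4': 195}
{'foo': 38, 'bar': 37, 'baz': 161}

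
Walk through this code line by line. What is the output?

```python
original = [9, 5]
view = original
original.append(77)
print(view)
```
[9, 5, 77]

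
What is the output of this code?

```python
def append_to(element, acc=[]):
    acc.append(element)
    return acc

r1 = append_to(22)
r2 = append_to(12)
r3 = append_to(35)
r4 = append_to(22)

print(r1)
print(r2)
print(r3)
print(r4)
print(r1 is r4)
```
[22, 12, 35, 22]
[22, 12, 35, 22]
[22, 12, 35, 22]
[22, 12, 35, 22]
True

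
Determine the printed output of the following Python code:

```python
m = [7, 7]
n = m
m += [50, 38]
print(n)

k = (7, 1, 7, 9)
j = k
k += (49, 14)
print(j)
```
[7, 7, 50, 38]
(7, 1, 7, 9)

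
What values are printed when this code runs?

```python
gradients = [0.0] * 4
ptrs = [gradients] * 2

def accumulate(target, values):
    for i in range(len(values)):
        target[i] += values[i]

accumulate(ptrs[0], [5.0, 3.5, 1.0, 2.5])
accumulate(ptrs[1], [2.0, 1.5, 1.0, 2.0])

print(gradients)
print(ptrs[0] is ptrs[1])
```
[7.0, 5.0, 2.0, 4.5]
True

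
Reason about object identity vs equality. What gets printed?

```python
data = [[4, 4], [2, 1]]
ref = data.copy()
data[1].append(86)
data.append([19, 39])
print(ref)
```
[[4, 4], [2, 1, 86]]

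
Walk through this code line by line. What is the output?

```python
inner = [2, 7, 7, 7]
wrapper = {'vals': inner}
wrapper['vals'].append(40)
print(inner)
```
[2, 7, 7, 7, 40]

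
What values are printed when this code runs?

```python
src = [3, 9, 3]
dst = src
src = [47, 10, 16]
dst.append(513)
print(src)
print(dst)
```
[47, 10, 16]
[3, 9, 3, 513]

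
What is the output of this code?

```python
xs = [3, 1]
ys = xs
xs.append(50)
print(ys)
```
[3, 1, 50]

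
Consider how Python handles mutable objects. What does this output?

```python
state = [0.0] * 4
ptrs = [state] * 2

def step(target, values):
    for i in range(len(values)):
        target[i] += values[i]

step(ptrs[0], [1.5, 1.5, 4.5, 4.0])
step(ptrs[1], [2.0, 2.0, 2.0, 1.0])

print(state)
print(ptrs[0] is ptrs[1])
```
[3.5, 3.5, 6.5, 5.0]
True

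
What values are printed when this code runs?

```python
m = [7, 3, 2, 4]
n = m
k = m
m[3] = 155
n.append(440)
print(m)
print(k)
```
[7, 3, 2, 155, 440]
[7, 3, 2, 155, 440]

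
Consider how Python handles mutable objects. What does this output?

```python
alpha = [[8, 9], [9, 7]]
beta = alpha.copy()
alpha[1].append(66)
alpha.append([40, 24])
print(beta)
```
[[8, 9], [9, 7, 66]]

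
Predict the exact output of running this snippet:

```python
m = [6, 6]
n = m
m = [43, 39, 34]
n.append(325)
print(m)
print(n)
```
[43, 39, 34]
[6, 6, 325]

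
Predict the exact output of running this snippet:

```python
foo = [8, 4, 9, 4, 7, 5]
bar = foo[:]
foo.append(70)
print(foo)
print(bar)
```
[8, 4, 9, 4, 7, 5, 70]
[8, 4, 9, 4, 7, 5]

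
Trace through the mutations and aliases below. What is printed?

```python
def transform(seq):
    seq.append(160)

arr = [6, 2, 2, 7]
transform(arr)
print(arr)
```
[6, 2, 2, 7, 160]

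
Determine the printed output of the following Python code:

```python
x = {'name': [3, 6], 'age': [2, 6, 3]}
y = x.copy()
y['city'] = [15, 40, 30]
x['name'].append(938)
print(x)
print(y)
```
{'name': [3, 6, 938], 'age': [2, 6, 3]}
{'name': [3, 6, 938], 'age': [2, 6, 3], 'city': [15, 40, 30]}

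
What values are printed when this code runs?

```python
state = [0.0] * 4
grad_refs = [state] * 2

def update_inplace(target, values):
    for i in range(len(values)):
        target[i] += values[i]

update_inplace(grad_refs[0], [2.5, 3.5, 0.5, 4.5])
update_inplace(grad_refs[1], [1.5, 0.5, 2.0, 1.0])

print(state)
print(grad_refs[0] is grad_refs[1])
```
[4.0, 4.0, 2.5, 5.5]
True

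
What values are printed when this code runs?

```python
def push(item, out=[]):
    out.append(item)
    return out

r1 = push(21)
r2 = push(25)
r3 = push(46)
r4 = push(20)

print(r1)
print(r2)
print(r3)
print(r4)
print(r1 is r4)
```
[21, 25, 46, 20]
[21, 25, 46, 20]
[21, 25, 46, 20]
[21, 25, 46, 20]
True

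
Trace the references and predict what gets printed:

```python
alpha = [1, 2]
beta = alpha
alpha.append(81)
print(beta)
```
[1, 2, 81]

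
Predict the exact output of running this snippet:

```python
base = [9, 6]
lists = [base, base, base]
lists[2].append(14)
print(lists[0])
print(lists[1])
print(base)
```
[9, 6, 14]
[9, 6, 14]
[9, 6, 14]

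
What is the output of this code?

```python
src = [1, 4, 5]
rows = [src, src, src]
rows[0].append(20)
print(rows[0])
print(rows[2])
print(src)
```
[1, 4, 5, 20]
[1, 4, 5, 20]
[1, 4, 5, 20]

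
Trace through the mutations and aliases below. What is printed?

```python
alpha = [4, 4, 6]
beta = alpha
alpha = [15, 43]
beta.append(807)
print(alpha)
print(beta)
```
[15, 43]
[4, 4, 6, 807]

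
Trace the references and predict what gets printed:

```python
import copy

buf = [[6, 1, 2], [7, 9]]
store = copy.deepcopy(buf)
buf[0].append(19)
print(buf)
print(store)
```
[[6, 1, 2, 19], [7, 9]]
[[6, 1, 2], [7, 9]]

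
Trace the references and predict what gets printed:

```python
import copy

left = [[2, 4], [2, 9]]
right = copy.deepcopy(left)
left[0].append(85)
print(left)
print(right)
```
[[2, 4, 85], [2, 9]]
[[2, 4], [2, 9]]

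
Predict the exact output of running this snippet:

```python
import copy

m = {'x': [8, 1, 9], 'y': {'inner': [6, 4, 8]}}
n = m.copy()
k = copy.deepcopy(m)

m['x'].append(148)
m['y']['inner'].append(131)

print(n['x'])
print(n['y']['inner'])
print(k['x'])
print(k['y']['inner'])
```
[8, 1, 9, 148]
[6, 4, 8, 131]
[8, 1, 9]
[6, 4, 8]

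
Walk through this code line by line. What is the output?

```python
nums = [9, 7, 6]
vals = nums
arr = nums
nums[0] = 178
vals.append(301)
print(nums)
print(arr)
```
[178, 7, 6, 301]
[178, 7, 6, 301]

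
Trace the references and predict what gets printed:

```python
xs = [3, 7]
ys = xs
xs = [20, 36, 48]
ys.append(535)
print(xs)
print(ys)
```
[20, 36, 48]
[3, 7, 535]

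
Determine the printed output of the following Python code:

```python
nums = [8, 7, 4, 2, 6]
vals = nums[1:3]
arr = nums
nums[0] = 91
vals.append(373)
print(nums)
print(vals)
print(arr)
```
[91, 7, 4, 2, 6]
[7, 4, 373]
[91, 7, 4, 2, 6]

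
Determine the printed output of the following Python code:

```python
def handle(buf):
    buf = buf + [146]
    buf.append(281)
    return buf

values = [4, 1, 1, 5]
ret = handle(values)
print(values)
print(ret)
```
[4, 1, 1, 5]
[4, 1, 1, 5, 146, 281]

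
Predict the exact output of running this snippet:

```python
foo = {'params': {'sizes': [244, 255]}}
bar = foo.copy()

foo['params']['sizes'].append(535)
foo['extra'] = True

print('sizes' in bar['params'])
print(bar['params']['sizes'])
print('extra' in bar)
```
True
[244, 255, 535]
False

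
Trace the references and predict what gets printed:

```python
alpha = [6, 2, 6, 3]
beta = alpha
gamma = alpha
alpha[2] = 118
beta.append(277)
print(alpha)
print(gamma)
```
[6, 2, 118, 3, 277]
[6, 2, 118, 3, 277]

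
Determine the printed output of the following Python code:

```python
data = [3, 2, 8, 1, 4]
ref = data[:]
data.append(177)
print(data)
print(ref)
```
[3, 2, 8, 1, 4, 177]
[3, 2, 8, 1, 4]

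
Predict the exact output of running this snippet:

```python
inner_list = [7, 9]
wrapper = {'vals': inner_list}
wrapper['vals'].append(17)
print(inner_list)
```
[7, 9, 17]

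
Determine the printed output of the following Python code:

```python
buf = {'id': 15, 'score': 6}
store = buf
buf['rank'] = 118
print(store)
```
{'id': 15, 'score': 6, 'rank': 118}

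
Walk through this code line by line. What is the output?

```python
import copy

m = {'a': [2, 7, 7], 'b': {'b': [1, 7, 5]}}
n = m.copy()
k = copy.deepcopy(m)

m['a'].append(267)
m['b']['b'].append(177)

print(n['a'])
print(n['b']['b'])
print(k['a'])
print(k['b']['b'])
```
[2, 7, 7, 267]
[1, 7, 5, 177]
[2, 7, 7]
[1, 7, 5]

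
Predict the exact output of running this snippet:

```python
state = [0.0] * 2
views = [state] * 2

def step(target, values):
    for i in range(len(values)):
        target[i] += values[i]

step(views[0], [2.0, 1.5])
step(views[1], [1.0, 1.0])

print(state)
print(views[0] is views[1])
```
[3.0, 2.5]
True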